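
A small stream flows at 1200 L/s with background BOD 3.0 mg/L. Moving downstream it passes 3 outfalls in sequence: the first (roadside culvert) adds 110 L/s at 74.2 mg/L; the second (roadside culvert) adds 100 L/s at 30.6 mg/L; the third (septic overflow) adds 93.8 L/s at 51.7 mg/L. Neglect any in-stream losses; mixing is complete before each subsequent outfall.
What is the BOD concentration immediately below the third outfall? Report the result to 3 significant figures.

13.1 mg/L

Outfall 1: combined Q = 1310 L/s; C = (1200·3.000 + 110.0·74.20)/1310 = 8.979 mg/L.
Outfall 2: combined Q = 1410 L/s; C = (1310·8.979 + 100.0·30.60)/1410 = 10.51 mg/L.
Outfall 3: combined Q = 1504 L/s; C = (1410·10.51 + 93.80·51.70)/1504 = 13.08 mg/L.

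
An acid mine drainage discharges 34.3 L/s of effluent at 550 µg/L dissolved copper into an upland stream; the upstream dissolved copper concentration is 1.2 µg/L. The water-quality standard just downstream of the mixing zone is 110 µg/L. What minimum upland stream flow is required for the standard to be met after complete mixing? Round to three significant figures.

Set C_mix = 110: (Q·1.200 + 34.30·550.0) / (Q + 34.30) = 110
→ Q = 34.30·(550.0 − 110)/(110 − 1.200) = 138.7 L/s.

139 L/s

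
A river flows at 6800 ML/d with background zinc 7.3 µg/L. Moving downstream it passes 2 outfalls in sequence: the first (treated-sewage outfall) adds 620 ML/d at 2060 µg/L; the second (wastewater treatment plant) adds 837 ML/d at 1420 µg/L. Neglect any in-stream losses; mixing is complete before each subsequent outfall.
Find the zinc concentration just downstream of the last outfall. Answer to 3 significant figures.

After outfall 1: Q = 6800 + 620.0 = 7420 ML/d; C = (6800·7.300 + 620.0·2060)/7420 = 178.8 µg/L.
After outfall 2: Q = 7420 + 837.0 = 8257 ML/d; C = (7420·178.8 + 837.0·1420)/8257 = 304.6 µg/L.

305 µg/L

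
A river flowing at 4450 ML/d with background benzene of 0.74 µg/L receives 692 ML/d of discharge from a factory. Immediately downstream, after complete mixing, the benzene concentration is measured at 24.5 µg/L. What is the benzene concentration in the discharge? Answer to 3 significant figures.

177 µg/L

Mass balance: 4450·0.7400 + 692.0·Cₑ = 5142·24.50
→ Cₑ = (5142·24.50 − 4450·0.7400) / 692.0 = 177.3 µg/L.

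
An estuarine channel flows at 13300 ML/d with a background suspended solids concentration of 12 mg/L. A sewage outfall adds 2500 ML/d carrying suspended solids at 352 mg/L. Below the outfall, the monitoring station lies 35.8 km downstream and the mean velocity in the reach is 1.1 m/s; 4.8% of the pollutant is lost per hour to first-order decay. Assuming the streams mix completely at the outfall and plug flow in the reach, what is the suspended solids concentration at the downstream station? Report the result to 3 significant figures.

42.2 mg/L

After mixing, C = (13300·12.00 + 2500·352.0) / 15800 = 1040000/15800 = 65.80 mg/L.
Travel time t = 35.8·1000 / 1.1 = 32550 s = 9.040 h.
4.8%/h lost → k = −ln(1 − 0.048) = 0.04919 h⁻¹.
Applying C = C₀e^(−kt): 65.80 × 0.6410 = 42.18 mg/L.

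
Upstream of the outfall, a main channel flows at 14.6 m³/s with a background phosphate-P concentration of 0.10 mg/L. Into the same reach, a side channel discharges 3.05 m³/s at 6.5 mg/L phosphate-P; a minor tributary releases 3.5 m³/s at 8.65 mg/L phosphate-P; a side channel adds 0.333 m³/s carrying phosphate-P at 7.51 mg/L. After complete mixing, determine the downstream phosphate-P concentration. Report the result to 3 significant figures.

Conservation of mass: C = (14.60·0.1000 + 3.050·6.500 + 3.500·8.650 + 0.3330·7.510) / 21.48 = 54.06/21.48 = 2.516 mg/L.

2.52 mg/L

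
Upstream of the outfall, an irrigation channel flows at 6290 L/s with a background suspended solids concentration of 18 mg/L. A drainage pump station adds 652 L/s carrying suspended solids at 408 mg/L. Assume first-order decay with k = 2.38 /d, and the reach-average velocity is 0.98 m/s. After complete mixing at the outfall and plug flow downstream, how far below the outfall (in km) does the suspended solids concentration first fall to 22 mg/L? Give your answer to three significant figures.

32.4 km

Mass balance: C = (6290·18.00 + 652.0·408.0) / 6942 = 379200/6942 = 54.63 mg/L.
Set 54.63·exp(−k·t) = 22 → t = ln(54.63/22)/k = 33020 s = 9.172 h.
Distance = v·t = 0.98·33020 = 32360 m = 32.36 km.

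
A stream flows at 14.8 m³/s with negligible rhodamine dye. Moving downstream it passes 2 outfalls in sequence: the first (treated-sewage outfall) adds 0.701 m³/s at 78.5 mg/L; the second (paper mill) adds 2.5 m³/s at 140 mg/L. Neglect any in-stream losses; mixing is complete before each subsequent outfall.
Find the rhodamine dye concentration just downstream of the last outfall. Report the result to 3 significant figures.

22.5 mg/L

After outfall 1: Q = 14.80 + 0.7010 = 15.50 m³/s; C = (14.80·0 + 0.7010·78.50)/15.50 = 3.550 mg/L.
After outfall 2: Q = 15.50 + 2.500 = 18.00 m³/s; C = (15.50·3.550 + 2.500·140.0)/18.00 = 22.50 mg/L.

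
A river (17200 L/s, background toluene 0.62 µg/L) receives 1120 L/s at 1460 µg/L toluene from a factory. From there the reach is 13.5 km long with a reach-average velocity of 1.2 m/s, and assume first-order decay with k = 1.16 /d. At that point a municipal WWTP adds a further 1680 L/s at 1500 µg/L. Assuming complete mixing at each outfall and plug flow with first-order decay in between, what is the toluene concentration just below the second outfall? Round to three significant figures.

Conservation of mass: C = (17200·0.6200 + 1120·1460) / 18320 = 1646000/18320 = 89.84 µg/L; combined flow 18320 L/s.
Travel time t = 13.5·1000 / 1.2 = 11250 s = 3.125 h.
First-order decay: C = 89.84·exp(−k·t) = 89.84·0.8598 = 77.25 µg/L.
At the second outfall, C = (18320·77.25 + 1680·1500) / (18320 + 1680) = 196.8 µg/L.

197 µg/L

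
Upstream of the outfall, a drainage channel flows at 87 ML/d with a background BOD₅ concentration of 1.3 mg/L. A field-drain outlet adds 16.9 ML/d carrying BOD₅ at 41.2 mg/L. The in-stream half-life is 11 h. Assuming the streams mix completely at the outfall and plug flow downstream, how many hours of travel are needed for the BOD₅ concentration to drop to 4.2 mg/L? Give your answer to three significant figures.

After mixing, C = (87.00·1.300 + 16.90·41.20) / 103.9 = 809.4/103.9 = 7.790 mg/L.
Half-life 11 h → k = ln 2 / 11 = 0.06301 h⁻¹ = 1.512 d⁻¹.
7.790·exp(−k·t) = 4.2 → t = ln(7.790/4.2)/k = 35290 s = 9.804 h.

9.80 h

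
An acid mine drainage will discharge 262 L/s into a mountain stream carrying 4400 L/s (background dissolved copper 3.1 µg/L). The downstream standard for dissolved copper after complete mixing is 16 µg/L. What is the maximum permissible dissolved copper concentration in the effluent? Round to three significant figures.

At the limit, (Qr·Cr + Qe·Cₑ)/(Qr + Qe) = 16:
Cₑ = (4662·16 − 4400·3.100) / 262.0 = 232.6 µg/L.

233 µg/L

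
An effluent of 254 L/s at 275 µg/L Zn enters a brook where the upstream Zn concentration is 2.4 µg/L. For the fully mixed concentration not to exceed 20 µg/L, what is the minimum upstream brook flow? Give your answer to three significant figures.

Set C_mix = 20: (Q·2.400 + 254.0·275.0) / (Q + 254.0) = 20
→ Q = 254.0·(275.0 − 20)/(20 − 2.400) = 3680 L/s.

3680 L/s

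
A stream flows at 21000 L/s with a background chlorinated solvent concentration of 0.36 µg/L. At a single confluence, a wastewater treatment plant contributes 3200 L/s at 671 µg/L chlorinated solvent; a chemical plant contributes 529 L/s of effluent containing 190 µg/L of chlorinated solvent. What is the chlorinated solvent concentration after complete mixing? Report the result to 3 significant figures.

91.2 µg/L

Conservation of mass: C = (21000·0.3600 + 3200·671.0 + 529.0·190.0) / 24730 = 2255000/24730 = 91.20 µg/L.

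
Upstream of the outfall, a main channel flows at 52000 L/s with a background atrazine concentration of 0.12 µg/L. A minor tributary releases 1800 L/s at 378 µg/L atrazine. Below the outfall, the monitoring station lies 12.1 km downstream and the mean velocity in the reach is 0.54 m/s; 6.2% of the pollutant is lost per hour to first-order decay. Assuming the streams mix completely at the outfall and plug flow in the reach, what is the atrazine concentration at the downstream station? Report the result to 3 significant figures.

8.57 µg/L

Conservation of mass: C = (52000·0.1200 + 1800·378.0) / 53800 = 686600/53800 = 12.76 µg/L.
Travel time t = 12.1·1000 / 0.54 = 22410 s = 6.224 h.
6.2%/h lost → k = −ln(1 − 0.062) = 0.06401 h⁻¹.
After decay, C = 12.76 × e^(−kt) = 12.76 × 0.6714 = 8.569 µg/L.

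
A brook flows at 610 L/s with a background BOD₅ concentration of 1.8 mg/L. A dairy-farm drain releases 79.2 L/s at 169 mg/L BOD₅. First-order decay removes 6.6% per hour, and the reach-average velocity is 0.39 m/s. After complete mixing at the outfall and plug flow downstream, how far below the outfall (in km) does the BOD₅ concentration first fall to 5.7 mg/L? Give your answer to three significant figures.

Conservation of mass: C = (610.0·1.800 + 79.20·169.0) / 689.2 = 14480/689.2 = 21.01 mg/L.
6.6%/h lost → k = −ln(1 − 0.066) = 0.06828 h⁻¹.
Set 21.01·exp(−k·t) = 5.7 → t = ln(21.01/5.7)/k = 68790 s = 19.11 h.
Distance = v·t = 0.39·68790 = 26830 m = 26.83 km.

26.8 km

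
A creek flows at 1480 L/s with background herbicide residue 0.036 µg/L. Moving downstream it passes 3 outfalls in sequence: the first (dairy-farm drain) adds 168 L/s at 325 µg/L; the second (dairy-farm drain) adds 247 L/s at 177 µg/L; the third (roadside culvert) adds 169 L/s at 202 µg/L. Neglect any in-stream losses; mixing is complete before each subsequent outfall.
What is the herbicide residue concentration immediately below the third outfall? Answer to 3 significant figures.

64.2 µg/L

Below outfall 1: Q → 1648 L/s, C = (1480·0.03600 + 168.0·325.0)/1648 = 33.16 µg/L.
Below outfall 2: Q → 1895 L/s, C = (1648·33.16 + 247.0·177.0)/1895 = 51.91 µg/L.
Below outfall 3: Q → 2064 L/s, C = (1895·51.91 + 169.0·202.0)/2064 = 64.20 µg/L.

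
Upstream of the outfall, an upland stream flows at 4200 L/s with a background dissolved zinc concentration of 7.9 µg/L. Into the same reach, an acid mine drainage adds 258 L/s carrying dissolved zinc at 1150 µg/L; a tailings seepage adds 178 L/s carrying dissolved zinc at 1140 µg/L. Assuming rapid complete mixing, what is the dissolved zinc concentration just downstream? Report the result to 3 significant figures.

115 µg/L

Mixed concentration C = ΣQC/ΣQ = (4200·7.900 + 258.0·1150 + 178.0·1140) / 4636 = 532800/4636 = 114.9 µg/L.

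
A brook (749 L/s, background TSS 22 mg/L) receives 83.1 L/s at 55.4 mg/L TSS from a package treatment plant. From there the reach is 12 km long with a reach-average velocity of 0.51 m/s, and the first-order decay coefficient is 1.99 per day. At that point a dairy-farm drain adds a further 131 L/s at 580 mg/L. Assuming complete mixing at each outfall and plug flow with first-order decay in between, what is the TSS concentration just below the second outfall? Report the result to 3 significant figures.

91.6 mg/L

Mixed concentration C = ΣQC/ΣQ = (749.0·22.00 + 83.10·55.40) / 832.1 = 21080/832.1 = 25.34 mg/L; combined flow 832.1 L/s.
Travel time t = 12·1000 / 0.51 = 23530 s = 6.536 h.
After decay, C = 25.34 × e^(−kt) = 25.34 × 0.5816 = 14.74 mg/L.
At the second outfall, C = (832.1·14.74 + 131.0·580.0) / (832.1 + 131.0) = 91.62 mg/L.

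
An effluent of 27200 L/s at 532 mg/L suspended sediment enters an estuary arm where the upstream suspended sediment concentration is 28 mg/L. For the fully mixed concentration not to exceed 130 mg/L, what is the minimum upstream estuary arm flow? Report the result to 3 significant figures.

Set C_mix = 130: (Q·28.00 + 27200·532.0) / (Q + 27200) = 130
→ Q = 27200·(532.0 − 130)/(130 − 28.00) = 107200 L/s.

107000 L/s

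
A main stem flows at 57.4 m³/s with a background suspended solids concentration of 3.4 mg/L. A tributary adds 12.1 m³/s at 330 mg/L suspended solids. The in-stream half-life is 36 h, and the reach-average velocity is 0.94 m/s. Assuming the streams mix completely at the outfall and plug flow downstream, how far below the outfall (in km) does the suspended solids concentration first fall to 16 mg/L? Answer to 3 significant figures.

233 km

Flow-weighted average: C = (57.40·3.400 + 12.10·330.0) / 69.50 = 4188/69.50 = 60.26 mg/L.
Half-life 36 h → k = ln 2 / 36 = 0.01925 h⁻¹ = 0.4621 d⁻¹.
Set 60.26·exp(−k·t) = 16 → t = ln(60.26/16)/k = 247900 s = 68.87 h.
Distance = v·t = 0.94·247900 = 233100 m = 233.1 km.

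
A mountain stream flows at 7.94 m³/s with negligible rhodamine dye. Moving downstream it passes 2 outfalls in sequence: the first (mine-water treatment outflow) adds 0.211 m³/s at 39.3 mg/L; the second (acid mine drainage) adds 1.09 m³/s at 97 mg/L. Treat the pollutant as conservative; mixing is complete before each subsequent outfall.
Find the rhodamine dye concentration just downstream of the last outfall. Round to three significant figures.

12.3 mg/L

Below outfall 1: Q → 8.151 m³/s, C = (7.940·0 + 0.2110·39.30)/8.151 = 1.017 mg/L.
Below outfall 2: Q → 9.241 m³/s, C = (8.151·1.017 + 1.090·97.00)/9.241 = 12.34 mg/L.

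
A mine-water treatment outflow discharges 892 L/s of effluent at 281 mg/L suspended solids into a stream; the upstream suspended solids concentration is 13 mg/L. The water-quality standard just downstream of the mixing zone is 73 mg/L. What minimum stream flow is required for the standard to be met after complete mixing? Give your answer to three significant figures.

3090 L/s

Set C_mix = 73: (Q·13.00 + 892.0·281.0) / (Q + 892.0) = 73
→ Q = 892.0·(281.0 − 73)/(73 − 13.00) = 3092 L/s.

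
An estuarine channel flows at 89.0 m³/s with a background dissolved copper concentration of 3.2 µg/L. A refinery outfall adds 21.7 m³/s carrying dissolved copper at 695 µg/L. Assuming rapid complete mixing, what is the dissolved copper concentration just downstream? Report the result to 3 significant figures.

139 µg/L

Conservation of mass: C = (89.00·3.200 + 21.70·695.0) / 110.7 = 15370/110.7 = 138.8 µg/L.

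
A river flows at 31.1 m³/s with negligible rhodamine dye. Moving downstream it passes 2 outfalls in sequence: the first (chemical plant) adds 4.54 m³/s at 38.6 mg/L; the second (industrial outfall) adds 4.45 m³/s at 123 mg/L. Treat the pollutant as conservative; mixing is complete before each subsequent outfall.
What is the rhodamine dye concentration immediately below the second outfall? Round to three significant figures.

After outfall 1: Q = 31.10 + 4.540 = 35.64 m³/s; C = (31.10·0 + 4.540·38.60)/35.64 = 4.917 mg/L.
After outfall 2: Q = 35.64 + 4.450 = 40.09 m³/s; C = (35.64·4.917 + 4.450·123.0)/40.09 = 18.02 mg/L.

18.0 mg/L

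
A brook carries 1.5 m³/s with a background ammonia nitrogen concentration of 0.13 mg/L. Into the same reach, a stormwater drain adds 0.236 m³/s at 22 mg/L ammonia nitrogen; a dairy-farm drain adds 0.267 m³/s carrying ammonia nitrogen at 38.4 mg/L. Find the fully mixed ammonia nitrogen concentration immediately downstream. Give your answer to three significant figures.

7.81 mg/L

Conservation of mass: C = (1.500·0.1300 + 0.2360·22.00 + 0.2670·38.40) / 2.003 = 15.64/2.003 = 7.808 mg/L.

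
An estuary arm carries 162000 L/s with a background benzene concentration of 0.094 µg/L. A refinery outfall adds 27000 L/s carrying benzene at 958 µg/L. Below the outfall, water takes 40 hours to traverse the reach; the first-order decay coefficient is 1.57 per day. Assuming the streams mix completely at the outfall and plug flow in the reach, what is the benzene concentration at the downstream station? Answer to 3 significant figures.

10.0 µg/L

Flow-weighted average: C = (162000·0.09400 + 27000·958.0) / 189000 = 25880000/189000 = 136.9 µg/L.
After decay, C = 136.9 × e^(−kt) = 136.9 × 0.07305 = 10.00 µg/L.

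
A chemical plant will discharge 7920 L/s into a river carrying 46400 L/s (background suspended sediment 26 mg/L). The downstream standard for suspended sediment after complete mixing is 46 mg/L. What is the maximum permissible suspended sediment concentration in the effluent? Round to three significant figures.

163 mg/L

At the limit, (Qr·Cr + Qe·Cₑ)/(Qr + Qe) = 46:
Cₑ = (54320·46 − 46400·26.00) / 7920 = 163.2 mg/L.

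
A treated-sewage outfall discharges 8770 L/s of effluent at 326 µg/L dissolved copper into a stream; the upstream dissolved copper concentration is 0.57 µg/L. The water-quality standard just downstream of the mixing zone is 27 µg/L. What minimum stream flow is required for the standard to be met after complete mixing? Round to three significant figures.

Set C_mix = 27: (Q·0.5700 + 8770·326.0) / (Q + 8770) = 27
→ Q = 8770·(326.0 − 27)/(27 − 0.5700) = 99210 L/s.

99200 L/s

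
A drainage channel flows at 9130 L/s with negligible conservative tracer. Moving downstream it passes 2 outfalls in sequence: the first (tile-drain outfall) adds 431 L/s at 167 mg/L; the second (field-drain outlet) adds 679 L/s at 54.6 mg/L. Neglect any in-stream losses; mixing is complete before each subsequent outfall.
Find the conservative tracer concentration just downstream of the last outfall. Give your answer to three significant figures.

After outfall 1: Q = 9130 + 431.0 = 9561 L/s; C = (9130·0 + 431.0·167.0)/9561 = 7.528 mg/L.
After outfall 2: Q = 9561 + 679.0 = 10240 L/s; C = (9561·7.528 + 679.0·54.60)/10240 = 10.65 mg/L.

10.6 mg/L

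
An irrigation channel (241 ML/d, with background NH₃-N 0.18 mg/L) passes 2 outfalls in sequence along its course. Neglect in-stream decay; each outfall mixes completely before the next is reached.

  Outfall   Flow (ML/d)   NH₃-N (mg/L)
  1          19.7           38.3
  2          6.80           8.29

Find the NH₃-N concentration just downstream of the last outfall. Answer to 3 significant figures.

3.19 mg/L

Outfall 1: combined Q = 260.7 ML/d; C = (241.0·0.1800 + 19.70·38.30)/260.7 = 3.061 mg/L.
Outfall 2: combined Q = 267.5 ML/d; C = (260.7·3.061 + 6.800·8.290)/267.5 = 3.194 mg/L.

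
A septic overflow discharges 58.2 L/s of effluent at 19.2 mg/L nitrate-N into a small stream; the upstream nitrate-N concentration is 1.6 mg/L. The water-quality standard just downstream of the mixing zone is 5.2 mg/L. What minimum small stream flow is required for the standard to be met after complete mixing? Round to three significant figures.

Set C_mix = 5.2: (Q·1.600 + 58.20·19.20) / (Q + 58.20) = 5.2
→ Q = 58.20·(19.20 − 5.2)/(5.2 − 1.600) = 226.3 L/s.

226 L/s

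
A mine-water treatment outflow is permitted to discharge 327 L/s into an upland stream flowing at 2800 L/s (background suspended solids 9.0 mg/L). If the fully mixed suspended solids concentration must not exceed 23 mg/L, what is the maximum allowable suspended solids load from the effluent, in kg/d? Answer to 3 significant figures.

Mass balance at the limit: 2800·9.000 + 327.0·Cₑ = 3127·23 → Cₑ = 142.9 mg/L.
327.0 L/s = 0.3270 m³/s. Load = 0.3270 m³/s × 142.9 g/m³ × 86 400 s/d = 4037 kg/d.

4040 kg/d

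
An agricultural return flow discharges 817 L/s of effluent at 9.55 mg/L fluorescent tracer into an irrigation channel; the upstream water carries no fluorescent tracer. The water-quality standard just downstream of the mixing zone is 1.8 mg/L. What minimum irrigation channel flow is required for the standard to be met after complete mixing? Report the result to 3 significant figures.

3520 L/s

Set C_mix = 1.8: (Q·0 + 817.0·9.550) / (Q + 817.0) = 1.8
→ Q = 817.0·(9.550 − 1.8)/(1.8 − 0) = 3518 L/s.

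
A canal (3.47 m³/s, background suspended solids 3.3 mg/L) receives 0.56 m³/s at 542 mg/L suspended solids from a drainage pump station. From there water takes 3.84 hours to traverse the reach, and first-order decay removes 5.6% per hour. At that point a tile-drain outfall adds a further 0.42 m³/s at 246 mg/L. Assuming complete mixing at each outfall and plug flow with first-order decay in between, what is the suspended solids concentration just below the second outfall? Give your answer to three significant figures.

Conservation of mass: C = (3.470·3.300 + 0.5600·542.0) / 4.030 = 315.0/4.030 = 78.16 mg/L; combined flow 4.030 m³/s.
5.6%/h lost → k = −ln(1 − 0.056) = 0.05763 h⁻¹.
Decay over the reach: 78.16·exp(−kt) = 78.16·0.8015 = 62.64 mg/L.
Second outfall: C = (4.030·62.64 + 0.4200·246.0)/4.450 = 79.95 mg/L.

79.9 mg/L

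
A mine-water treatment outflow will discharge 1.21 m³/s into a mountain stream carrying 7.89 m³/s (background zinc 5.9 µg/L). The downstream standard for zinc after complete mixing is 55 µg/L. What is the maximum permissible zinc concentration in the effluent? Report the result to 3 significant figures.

375 µg/L

At the limit, (Qr·Cr + Qe·Cₑ)/(Qr + Qe) = 55:
Cₑ = (9.100·55 − 7.890·5.900) / 1.210 = 375.2 µg/L.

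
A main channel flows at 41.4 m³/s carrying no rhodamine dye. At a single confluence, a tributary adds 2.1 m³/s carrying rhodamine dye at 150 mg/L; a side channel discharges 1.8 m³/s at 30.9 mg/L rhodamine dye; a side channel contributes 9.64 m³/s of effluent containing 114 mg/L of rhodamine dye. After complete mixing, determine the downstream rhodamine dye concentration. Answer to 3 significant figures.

26.7 mg/L

After mixing, C = (41.40·0 + 2.100·150.0 + 1.800·30.90 + 9.640·114.0) / 54.94 = 1470/54.94 = 26.75 mg/L.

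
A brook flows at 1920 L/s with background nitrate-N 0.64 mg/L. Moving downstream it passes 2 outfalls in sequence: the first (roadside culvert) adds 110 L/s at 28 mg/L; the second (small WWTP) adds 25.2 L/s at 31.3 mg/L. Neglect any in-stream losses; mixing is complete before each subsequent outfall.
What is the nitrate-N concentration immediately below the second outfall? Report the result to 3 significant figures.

2.48 mg/L

After outfall 1: Q = 1920 + 110.0 = 2030 L/s; C = (1920·0.6400 + 110.0·28.00)/2030 = 2.123 mg/L.
After outfall 2: Q = 2030 + 25.20 = 2055 L/s; C = (2030·2.123 + 25.20·31.30)/2055 = 2.480 mg/L.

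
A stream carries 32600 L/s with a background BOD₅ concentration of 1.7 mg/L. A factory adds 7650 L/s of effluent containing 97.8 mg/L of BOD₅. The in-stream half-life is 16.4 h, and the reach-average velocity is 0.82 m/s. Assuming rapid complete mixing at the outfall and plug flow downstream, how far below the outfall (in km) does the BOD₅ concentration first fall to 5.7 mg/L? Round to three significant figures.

Flow-weighted average: C = (32600·1.700 + 7650·97.80) / 40250 = 803600/40250 = 19.96 mg/L.
Half-life 16.4 h → k = ln 2 / 16.4 = 0.04227 h⁻¹ = 1.014 d⁻¹.
Set 19.96·exp(−k·t) = 5.7 → t = ln(19.96/5.7)/k = 106800 s = 29.66 h.
Distance = v·t = 0.82·106800 = 87550 m = 87.55 km.

87.6 km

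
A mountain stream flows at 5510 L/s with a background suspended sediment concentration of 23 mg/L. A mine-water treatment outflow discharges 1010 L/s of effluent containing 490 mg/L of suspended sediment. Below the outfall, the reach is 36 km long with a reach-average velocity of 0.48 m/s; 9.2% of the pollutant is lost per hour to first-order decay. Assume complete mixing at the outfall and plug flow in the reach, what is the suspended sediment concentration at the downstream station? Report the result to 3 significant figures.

Mass balance: C = (5510·23.00 + 1010·490.0) / 6520 = 621600/6520 = 95.34 mg/L.
Travel time t = 36·1000 / 0.48 = 75000 s = 20.83 h.
9.2%/h lost → k = −ln(1 − 0.092) = 0.09651 h⁻¹.
Decay over the reach: 95.34·exp(−kt) = 95.34·0.1339 = 12.77 mg/L.

12.8 mg/L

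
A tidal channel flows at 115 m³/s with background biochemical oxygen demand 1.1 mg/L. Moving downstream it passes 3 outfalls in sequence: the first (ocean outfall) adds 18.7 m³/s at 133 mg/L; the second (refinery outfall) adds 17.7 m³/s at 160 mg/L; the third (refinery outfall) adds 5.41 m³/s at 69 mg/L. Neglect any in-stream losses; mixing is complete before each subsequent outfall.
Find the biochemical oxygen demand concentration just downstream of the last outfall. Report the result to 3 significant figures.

Outfall 1: combined Q = 133.7 m³/s; C = (115.0·1.100 + 18.70·133.0)/133.7 = 19.55 mg/L.
Outfall 2: combined Q = 151.4 m³/s; C = (133.7·19.55 + 17.70·160.0)/151.4 = 35.97 mg/L.
Outfall 3: combined Q = 156.8 m³/s; C = (151.4·35.97 + 5.410·69.00)/156.8 = 37.11 mg/L.

37.1 mg/L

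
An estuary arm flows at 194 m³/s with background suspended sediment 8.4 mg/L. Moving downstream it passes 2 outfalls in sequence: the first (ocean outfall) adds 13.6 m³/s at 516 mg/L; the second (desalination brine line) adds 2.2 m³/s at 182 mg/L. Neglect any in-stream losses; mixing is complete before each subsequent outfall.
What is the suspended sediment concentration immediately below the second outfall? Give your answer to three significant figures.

43.1 mg/L

Outfall 1: combined Q = 207.6 m³/s; C = (194.0·8.400 + 13.60·516.0)/207.6 = 41.65 mg/L.
Outfall 2: combined Q = 209.8 m³/s; C = (207.6·41.65 + 2.200·182.0)/209.8 = 43.12 mg/L.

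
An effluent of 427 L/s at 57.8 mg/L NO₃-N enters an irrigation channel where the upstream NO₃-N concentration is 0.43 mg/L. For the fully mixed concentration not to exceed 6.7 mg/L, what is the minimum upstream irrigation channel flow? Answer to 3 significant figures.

3480 L/s

Set C_mix = 6.7: (Q·0.4300 + 427.0·57.80) / (Q + 427.0) = 6.7
→ Q = 427.0·(57.80 − 6.7)/(6.7 − 0.4300) = 3480 L/s.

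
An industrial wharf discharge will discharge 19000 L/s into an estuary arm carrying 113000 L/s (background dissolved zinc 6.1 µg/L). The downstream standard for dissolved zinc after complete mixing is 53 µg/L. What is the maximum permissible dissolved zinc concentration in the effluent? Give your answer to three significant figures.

332 µg/L

At the limit, (Qr·Cr + Qe·Cₑ)/(Qr + Qe) = 53:
Cₑ = (132000·53 − 113000·6.100) / 19000 = 331.9 µg/L.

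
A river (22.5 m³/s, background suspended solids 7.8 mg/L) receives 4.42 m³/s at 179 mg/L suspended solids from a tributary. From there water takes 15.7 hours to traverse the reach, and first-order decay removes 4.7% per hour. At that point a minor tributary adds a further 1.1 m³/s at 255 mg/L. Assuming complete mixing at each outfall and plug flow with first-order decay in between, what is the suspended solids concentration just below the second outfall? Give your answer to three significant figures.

26.2 mg/L

Mixed concentration C = ΣQC/ΣQ = (22.50·7.800 + 4.420·179.0) / 26.92 = 966.7/26.92 = 35.91 mg/L; combined flow 26.92 m³/s.
4.7%/h lost → k = −ln(1 − 0.047) = 0.04814 h⁻¹.
Applying C = C₀e^(−kt): 35.91 × 0.4696 = 16.86 mg/L.
At the second outfall, C = (26.92·16.86 + 1.100·255.0) / (26.92 + 1.100) = 26.21 mg/L.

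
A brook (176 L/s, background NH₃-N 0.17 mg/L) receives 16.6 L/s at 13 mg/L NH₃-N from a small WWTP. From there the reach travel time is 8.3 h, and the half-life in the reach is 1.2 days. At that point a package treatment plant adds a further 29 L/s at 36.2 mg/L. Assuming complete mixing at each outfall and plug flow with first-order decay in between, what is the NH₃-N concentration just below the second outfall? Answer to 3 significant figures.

After mixing, C = (176.0·0.1700 + 16.60·13.00) / 192.6 = 245.7/192.6 = 1.276 mg/L; combined flow 192.6 L/s.
Half-life 1.2 d → k = ln 2 / 1.2 = 0.5776 d⁻¹.
After decay, C = 1.276 × e^(−kt) = 1.276 × 0.8189 = 1.045 mg/L.
Second outfall: C = (192.6·1.045 + 29.00·36.20)/221.6 = 5.645 mg/L.

5.65 mg/L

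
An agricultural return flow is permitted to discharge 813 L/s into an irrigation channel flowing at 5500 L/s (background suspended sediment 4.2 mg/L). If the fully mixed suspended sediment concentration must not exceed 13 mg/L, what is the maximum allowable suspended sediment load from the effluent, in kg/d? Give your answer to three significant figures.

Mass balance at the limit: 5500·4.200 + 813.0·Cₑ = 6313·13 → Cₑ = 72.53 mg/L.
813.0 L/s = 0.8130 m³/s. Load = 0.8130 m³/s × 72.53 g/m³ × 86 400 s/d = 5095 kg/d.

5090 kg/d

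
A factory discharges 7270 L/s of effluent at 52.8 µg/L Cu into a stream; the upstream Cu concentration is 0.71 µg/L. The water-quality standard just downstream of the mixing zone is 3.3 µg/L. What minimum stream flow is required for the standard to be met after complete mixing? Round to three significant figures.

Set C_mix = 3.3: (Q·0.7100 + 7270·52.80) / (Q + 7270) = 3.3
→ Q = 7270·(52.80 − 3.3)/(3.3 − 0.7100) = 138900 L/s.

139000 L/s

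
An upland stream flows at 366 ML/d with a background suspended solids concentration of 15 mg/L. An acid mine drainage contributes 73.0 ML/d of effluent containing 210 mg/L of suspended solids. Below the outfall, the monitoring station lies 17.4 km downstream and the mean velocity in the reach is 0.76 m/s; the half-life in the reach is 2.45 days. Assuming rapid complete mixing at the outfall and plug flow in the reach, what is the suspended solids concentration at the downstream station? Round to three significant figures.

44.0 mg/L

Mass balance: C = (366.0·15.00 + 73.00·210.0) / 439.0 = 20820/439.0 = 47.43 mg/L.
Travel time t = 17.4·1000 / 0.76 = 22890 s = 6.360 h.
Half-life 2.45 d → k = ln 2 / 2.45 = 0.2829 d⁻¹.
After decay, C = 47.43 × e^(−kt) = 47.43 × 0.9278 = 44.00 mg/L.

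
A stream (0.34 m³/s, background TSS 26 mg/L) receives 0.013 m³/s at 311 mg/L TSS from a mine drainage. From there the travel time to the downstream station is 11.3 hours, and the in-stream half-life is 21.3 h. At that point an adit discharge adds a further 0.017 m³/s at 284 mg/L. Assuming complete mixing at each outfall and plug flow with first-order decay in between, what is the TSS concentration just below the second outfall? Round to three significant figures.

37.2 mg/L

After mixing, C = (0.3400·26.00 + 0.01300·311.0) / 0.3530 = 12.88/0.3530 = 36.50 mg/L; combined flow 0.3530 m³/s.
Half-life 21.3 h → k = ln 2 / 21.3 = 0.03254 h⁻¹ = 0.7810 d⁻¹.
First-order decay: C = 36.50·exp(−k·t) = 36.50·0.6923 = 25.27 mg/L.
At the second outfall, C = (0.3530·25.27 + 0.01700·284.0) / (0.3530 + 0.01700) = 37.15 mg/L.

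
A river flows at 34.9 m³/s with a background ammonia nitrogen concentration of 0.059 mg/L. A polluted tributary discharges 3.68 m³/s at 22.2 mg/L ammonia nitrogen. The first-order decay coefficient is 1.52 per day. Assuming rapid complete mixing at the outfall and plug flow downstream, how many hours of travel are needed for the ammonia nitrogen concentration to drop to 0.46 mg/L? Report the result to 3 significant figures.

Mass balance: C = (34.90·0.05900 + 3.680·22.20) / 38.58 = 83.76/38.58 = 2.171 mg/L.
2.171·exp(−k·t) = 0.46 → t = ln(2.171/0.46)/k = 88200 s = 24.50 h.

24.5 h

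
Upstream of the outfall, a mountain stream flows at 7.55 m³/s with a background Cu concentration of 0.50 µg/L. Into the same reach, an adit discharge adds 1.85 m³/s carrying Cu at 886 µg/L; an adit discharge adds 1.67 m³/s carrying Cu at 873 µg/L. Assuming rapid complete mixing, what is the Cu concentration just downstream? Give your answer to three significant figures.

280 µg/L

Flow-weighted average: C = (7.550·0.5000 + 1.850·886.0 + 1.670·873.0) / 11.07 = 3101/11.07 = 280.1 µg/L.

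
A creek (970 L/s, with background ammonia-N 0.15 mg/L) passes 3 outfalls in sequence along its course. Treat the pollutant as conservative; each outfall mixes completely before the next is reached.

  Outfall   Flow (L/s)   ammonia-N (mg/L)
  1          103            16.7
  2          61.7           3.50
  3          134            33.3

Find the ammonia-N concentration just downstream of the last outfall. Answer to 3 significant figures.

Below outfall 1: Q → 1073 L/s, C = (970.0·0.1500 + 103.0·16.70)/1073 = 1.739 mg/L.
Below outfall 2: Q → 1135 L/s, C = (1073·1.739 + 61.70·3.500)/1135 = 1.834 mg/L.
Below outfall 3: Q → 1269 L/s, C = (1135·1.834 + 134.0·33.30)/1269 = 5.158 mg/L.

5.16 mg/L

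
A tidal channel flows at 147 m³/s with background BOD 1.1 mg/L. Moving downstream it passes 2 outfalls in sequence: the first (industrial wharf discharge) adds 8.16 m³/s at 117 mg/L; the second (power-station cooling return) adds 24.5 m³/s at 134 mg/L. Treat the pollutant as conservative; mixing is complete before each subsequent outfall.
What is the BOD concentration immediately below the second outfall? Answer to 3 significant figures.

Below outfall 1: Q → 155.2 m³/s, C = (147.0·1.100 + 8.160·117.0)/155.2 = 7.195 mg/L.
Below outfall 2: Q → 179.7 m³/s, C = (155.2·7.195 + 24.50·134.0)/179.7 = 24.49 mg/L.

24.5 mg/L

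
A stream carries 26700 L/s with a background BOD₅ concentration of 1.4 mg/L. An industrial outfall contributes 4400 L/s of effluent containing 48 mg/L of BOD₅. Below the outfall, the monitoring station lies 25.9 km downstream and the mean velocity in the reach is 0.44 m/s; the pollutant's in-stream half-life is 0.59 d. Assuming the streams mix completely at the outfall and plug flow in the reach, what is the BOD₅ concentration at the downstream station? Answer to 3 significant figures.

3.59 mg/L

Flow-weighted average: C = (26700·1.400 + 4400·48.00) / 31100 = 248600/31100 = 7.993 mg/L.
Travel time t = 25.9·1000 / 0.44 = 58860 s = 16.35 h.
Half-life 0.59 d → k = ln 2 / 0.59 = 1.175 d⁻¹.
Applying C = C₀e^(−kt): 7.993 × 0.4491 = 3.590 mg/L.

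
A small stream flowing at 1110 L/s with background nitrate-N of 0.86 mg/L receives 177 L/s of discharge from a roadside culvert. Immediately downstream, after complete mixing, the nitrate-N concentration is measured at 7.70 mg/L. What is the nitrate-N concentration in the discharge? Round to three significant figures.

50.6 mg/L

Mass balance: 1110·0.8600 + 177.0·Cₑ = 1287·7.700
→ Cₑ = (1287·7.700 − 1110·0.8600) / 177.0 = 50.59 mg/L.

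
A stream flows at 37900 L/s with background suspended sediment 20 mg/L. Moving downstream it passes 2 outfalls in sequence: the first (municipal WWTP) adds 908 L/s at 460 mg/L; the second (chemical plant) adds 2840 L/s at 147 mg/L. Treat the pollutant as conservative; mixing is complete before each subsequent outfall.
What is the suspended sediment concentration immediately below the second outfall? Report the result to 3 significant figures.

38.3 mg/L

After outfall 1: Q = 37900 + 908.0 = 38810 L/s; C = (37900·20.00 + 908.0·460.0)/38810 = 30.29 mg/L.
After outfall 2: Q = 38810 + 2840 = 41650 L/s; C = (38810·30.29 + 2840·147.0)/41650 = 38.25 mg/L.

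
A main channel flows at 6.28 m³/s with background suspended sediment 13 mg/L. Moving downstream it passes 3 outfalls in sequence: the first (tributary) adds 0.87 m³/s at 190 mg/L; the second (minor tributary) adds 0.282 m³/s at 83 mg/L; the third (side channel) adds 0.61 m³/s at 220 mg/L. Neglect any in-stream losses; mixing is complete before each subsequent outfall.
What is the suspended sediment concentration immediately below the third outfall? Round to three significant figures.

50.3 mg/L

Outfall 1: combined Q = 7.150 m³/s; C = (6.280·13.00 + 0.8700·190.0)/7.150 = 34.54 mg/L.
Outfall 2: combined Q = 7.432 m³/s; C = (7.150·34.54 + 0.2820·83.00)/7.432 = 36.38 mg/L.
Outfall 3: combined Q = 8.042 m³/s; C = (7.432·36.38 + 0.6100·220.0)/8.042 = 50.30 mg/L.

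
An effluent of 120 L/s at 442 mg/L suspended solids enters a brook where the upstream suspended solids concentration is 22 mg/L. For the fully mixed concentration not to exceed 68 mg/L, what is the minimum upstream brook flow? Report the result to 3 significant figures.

976 L/s

Set C_mix = 68: (Q·22.00 + 120.0·442.0) / (Q + 120.0) = 68
→ Q = 120.0·(442.0 − 68)/(68 − 22.00) = 975.7 L/s.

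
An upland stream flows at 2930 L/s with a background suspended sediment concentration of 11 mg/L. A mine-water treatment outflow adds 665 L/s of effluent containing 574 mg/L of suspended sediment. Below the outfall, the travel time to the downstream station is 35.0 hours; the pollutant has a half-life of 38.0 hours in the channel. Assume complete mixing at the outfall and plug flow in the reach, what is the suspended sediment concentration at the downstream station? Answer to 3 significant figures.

Flow-weighted average: C = (2930·11.00 + 665.0·574.0) / 3595 = 413900/3595 = 115.1 mg/L.
Half-life 38.0 h → k = ln 2 / 38.0 = 0.01824 h⁻¹ = 0.4378 d⁻¹.
Decay over the reach: 115.1·exp(−kt) = 115.1·0.5281 = 60.81 mg/L.

60.8 mg/L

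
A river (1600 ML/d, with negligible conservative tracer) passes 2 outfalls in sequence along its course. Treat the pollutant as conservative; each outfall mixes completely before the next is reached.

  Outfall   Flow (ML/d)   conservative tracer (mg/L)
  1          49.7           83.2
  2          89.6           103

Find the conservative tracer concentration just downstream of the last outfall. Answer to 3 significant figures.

7.68 mg/L

After outfall 1: Q = 1600 + 49.70 = 1650 ML/d; C = (1600·0 + 49.70·83.20)/1650 = 2.507 mg/L.
After outfall 2: Q = 1650 + 89.60 = 1739 ML/d; C = (1650·2.507 + 89.60·103.0)/1739 = 7.683 mg/L.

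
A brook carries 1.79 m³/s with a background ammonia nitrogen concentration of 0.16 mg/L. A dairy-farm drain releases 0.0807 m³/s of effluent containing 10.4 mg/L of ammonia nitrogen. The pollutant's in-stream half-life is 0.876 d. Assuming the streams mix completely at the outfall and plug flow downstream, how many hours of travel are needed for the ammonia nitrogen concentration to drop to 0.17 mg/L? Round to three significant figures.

Mixed concentration C = ΣQC/ΣQ = (1.790·0.1600 + 0.08070·10.40) / 1.871 = 1.126/1.871 = 0.6017 mg/L.
Half-life 0.876 d → k = ln 2 / 0.876 = 0.7913 d⁻¹.
0.6017·exp(−k·t) = 0.17 → t = ln(0.6017/0.17)/k = 138000 s = 38.34 h.

38.3 h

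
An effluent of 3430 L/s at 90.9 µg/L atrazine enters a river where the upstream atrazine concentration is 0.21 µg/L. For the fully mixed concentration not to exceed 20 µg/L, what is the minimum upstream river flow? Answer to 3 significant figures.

12300 L/s

Set C_mix = 20: (Q·0.2100 + 3430·90.90) / (Q + 3430) = 20
→ Q = 3430·(90.90 − 20)/(20 − 0.2100) = 12290 L/s.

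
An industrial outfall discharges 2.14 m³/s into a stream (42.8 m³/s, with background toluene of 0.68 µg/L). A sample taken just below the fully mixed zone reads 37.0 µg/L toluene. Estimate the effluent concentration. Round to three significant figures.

763 µg/L

Mass balance: 42.80·0.6800 + 2.140·Cₑ = 44.94·37.00
→ Cₑ = (44.94·37.00 − 42.80·0.6800) / 2.140 = 763.4 µg/L.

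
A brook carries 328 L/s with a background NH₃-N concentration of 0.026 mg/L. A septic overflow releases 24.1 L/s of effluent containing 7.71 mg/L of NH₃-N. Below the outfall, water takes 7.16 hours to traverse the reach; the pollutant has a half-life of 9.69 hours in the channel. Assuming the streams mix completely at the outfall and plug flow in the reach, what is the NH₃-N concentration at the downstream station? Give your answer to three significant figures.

After mixing, C = (328.0·0.02600 + 24.10·7.710) / 352.1 = 194.3/352.1 = 0.5519 mg/L.
Half-life 9.69 h → k = ln 2 / 9.69 = 0.07153 h⁻¹ = 1.717 d⁻¹.
Applying C = C₀e^(−kt): 0.5519 × 0.5992 = 0.3307 mg/L.

0.331 mg/L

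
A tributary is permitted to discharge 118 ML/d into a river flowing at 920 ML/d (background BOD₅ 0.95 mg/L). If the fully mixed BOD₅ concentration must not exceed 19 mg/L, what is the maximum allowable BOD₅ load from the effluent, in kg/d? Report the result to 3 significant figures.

18800 kg/d

Mass balance at the limit: 920.0·0.9500 + 118.0·Cₑ = 1038·19 → Cₑ = 159.7 mg/L.
118.0 ML/d = 1.366 m³/s. Load = 1.366 m³/s × 159.7 g/m³ × 86 400 s/d = 18850 kg/d.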